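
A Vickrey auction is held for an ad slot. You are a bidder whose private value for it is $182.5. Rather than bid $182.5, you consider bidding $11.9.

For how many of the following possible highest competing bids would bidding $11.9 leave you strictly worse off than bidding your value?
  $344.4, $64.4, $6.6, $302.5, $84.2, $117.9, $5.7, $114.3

The deviation hurts exactly when the highest competing bid lies strictly between $11.9 and $182.5 — underbidding then forfeits a profitable win.
$344.4: above both → same outcome either way.
$64.4: inside the interval → strictly worse (loss $118.1).
$6.6: below both → same outcome either way.
$302.5: above both → same outcome either way.
$84.2: inside the interval → strictly worse (loss $98.3).
$117.9: inside the interval → strictly worse (loss $64.6).
$5.7: below both → same outcome either way.
$114.3: inside the interval → strictly worse (loss $68.2).
Count: 4.

4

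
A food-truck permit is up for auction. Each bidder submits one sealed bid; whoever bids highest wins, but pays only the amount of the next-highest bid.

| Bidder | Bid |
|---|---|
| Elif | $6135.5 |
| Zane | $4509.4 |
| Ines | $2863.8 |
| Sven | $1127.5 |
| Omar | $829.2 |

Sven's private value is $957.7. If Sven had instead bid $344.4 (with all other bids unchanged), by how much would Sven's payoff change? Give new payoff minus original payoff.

$0

The highest bid among the other bidders is $6135.5; Sven's bid doesn't change that.
Original bid $1127.5: Sven is not highest (top rival bid is $6135.5); payoff $0.
Alternative bid $344.4: Sven is not highest (top rival bid is $6135.5); payoff $0.
Change in payoff = $0 − ($0) = $0.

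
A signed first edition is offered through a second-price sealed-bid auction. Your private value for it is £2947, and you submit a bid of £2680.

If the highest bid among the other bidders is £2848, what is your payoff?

Your bid £2680 is below the highest competing bid £2848, so you lose.
A losing bidder pays nothing and receives nothing: payoff = £0.

£0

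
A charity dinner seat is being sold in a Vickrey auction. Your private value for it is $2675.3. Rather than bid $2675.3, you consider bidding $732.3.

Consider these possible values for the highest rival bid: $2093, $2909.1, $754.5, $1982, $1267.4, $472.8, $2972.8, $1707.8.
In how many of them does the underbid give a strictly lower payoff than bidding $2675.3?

The deviation hurts exactly when the highest competing bid lies strictly between $732.3 and $2675.3 — underbidding then forfeits a profitable win.
$2093: inside the interval → strictly worse (loss $582.3).
$2909.1: above both → same outcome either way.
$754.5: inside the interval → strictly worse (loss $1920.8).
$1982: inside the interval → strictly worse (loss $693.3).
$1267.4: inside the interval → strictly worse (loss $1407.9).
$472.8: below both → same outcome either way.
$2972.8: above both → same outcome either way.
$1707.8: inside the interval → strictly worse (loss $967.5).
Count: 5.

5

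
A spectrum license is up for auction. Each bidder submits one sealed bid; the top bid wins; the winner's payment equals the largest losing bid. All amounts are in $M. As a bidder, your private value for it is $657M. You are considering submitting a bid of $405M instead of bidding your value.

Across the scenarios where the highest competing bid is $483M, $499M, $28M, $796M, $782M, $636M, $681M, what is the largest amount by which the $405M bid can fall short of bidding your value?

$483M: truthful gives $174M, deviation gives $0M → loss $174M.
$499M: truthful gives $158M, deviation gives $0M → loss $158M.
$28M: same outcome either way → loss $0M.
$796M: same outcome either way → loss $0M.
$782M: same outcome either way → loss $0M.
$636M: truthful gives $21M, deviation gives $0M → loss $21M.
$681M: same outcome either way → loss $0M.
Maximum loss: $174M.

$174M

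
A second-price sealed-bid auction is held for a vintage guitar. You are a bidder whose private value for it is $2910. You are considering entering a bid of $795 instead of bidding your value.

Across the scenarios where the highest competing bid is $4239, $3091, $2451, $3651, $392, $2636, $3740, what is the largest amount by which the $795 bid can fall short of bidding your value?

$4239: same outcome either way → loss $0.
$3091: same outcome either way → loss $0.
$2451: truthful gives $459, deviation gives $0 → loss $459.
$3651: same outcome either way → loss $0.
$392: same outcome either way → loss $0.
$2636: truthful gives $274, deviation gives $0 → loss $274.
$3740: same outcome either way → loss $0.
Maximum loss: $459.

$459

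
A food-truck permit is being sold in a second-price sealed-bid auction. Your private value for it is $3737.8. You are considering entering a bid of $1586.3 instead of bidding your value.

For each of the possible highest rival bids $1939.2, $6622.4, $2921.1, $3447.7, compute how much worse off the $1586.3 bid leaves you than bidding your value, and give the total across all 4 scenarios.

The deviation costs you only when the competing bid falls strictly between $1586.3 and $3737.8; elsewhere both bids give the same outcome.
$1939.2: truthful payoff $1798.6, deviation payoff $0 → loss $1798.6.
$6622.4: outcomes coincide → loss $0.
$2921.1: truthful payoff $816.7, deviation payoff $0 → loss $816.7.
$3447.7: truthful payoff $290.1, deviation payoff $0 → loss $290.1.
Total loss = $1798.6 + $816.7 + $290.1 = $2905.4.

$2905.4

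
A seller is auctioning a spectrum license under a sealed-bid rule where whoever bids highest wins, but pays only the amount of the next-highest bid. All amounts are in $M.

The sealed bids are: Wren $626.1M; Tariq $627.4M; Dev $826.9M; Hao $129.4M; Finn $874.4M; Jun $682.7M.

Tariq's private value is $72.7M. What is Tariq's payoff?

Highest bid: Finn at $874.4M, so Finn wins.
Second-highest bid: Dev at $826.9M — that is the price the winner pays.
Tariq did not win, so Tariq pays nothing and receives nothing: payoff $0M.

$0M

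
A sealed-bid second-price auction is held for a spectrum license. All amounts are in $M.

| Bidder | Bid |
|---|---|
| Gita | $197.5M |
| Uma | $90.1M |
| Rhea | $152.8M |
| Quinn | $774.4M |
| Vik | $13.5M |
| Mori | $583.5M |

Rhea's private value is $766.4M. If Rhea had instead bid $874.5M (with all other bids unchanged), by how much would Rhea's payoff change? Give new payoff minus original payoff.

−$8M

The highest bid among the other bidders is $774.4M; Rhea's bid doesn't change that.
Original bid $152.8M: Rhea is not highest (top rival bid is $774.4M); payoff $0M.
Alternative bid $874.5M: Rhea is highest, pays the top rival bid $774.4M; payoff $766.4M − $774.4M = −$8M.
Change in payoff = −$8M − ($0M) = −$8M.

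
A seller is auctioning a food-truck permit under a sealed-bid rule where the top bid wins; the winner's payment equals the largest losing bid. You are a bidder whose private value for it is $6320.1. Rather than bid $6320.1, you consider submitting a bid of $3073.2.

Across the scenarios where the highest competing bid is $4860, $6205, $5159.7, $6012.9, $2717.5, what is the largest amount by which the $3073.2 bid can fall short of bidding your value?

$4860: truthful gives $1460.1, deviation gives $0 → loss $1460.1.
$6205: truthful gives $115.1, deviation gives $0 → loss $115.1.
$5159.7: truthful gives $1160.4, deviation gives $0 → loss $1160.4.
$6012.9: truthful gives $307.2, deviation gives $0 → loss $307.2.
$2717.5: same outcome either way → loss $0.
Maximum loss: $1460.1.

$1460.1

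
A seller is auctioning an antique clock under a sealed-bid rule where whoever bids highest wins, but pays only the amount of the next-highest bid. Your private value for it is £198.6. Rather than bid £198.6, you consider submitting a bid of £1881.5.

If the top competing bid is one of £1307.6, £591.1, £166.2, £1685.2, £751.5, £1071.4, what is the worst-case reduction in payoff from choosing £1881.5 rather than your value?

£1307.6: truthful gives £0, deviation gives −£1109 → loss £1109.
£591.1: truthful gives £0, deviation gives −£392.5 → loss £392.5.
£166.2: same outcome either way → loss £0.
£1685.2: truthful gives £0, deviation gives −£1486.6 → loss £1486.6.
£751.5: truthful gives £0, deviation gives −£552.9 → loss £552.9.
£1071.4: truthful gives £0, deviation gives −£872.8 → loss £872.8.
Maximum loss: £1486.6.

£1486.6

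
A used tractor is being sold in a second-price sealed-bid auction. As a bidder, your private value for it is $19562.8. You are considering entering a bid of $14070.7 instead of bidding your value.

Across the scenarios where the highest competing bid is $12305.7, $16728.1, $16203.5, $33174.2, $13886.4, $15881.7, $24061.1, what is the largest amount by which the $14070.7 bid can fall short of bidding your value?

$3681.1

$12305.7: same outcome either way → loss $0.
$16728.1: truthful gives $2834.7, deviation gives $0 → loss $2834.7.
$16203.5: truthful gives $3359.3, deviation gives $0 → loss $3359.3.
$33174.2: same outcome either way → loss $0.
$13886.4: same outcome either way → loss $0.
$15881.7: truthful gives $3681.1, deviation gives $0 → loss $3681.1.
$24061.1: same outcome either way → loss $0.
Maximum loss: $3681.1.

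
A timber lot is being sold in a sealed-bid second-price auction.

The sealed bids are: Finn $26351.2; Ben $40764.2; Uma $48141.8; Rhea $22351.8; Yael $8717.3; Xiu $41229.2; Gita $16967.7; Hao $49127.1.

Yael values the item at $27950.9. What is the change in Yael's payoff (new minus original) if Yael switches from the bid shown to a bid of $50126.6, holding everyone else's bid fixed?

The highest bid among the other bidders is $49127.1; Yael's bid doesn't change that.
Original bid $8717.3: Yael is not highest (top rival bid is $49127.1); payoff $0.
Alternative bid $50126.6: Yael is highest, pays the top rival bid $49127.1; payoff $27950.9 − $49127.1 = −$21176.2.
Change in payoff = −$21176.2 − ($0) = −$21176.2.

−$21176.2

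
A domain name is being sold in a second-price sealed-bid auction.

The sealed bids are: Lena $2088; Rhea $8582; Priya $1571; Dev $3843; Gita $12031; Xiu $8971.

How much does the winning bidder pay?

Highest bid: Gita at $12031, so Gita wins.
Second-highest bid: Xiu at $8971 — that is the price the winner pays.

$8971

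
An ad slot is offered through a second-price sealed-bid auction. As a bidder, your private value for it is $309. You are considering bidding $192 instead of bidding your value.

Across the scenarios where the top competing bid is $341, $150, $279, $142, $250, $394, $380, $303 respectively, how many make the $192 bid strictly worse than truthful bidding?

The deviation hurts exactly when the highest competing bid lies strictly between $192 and $309 — underbidding then forfeits a profitable win.
$341: above both → same outcome either way.
$150: below both → same outcome either way.
$279: inside the interval → strictly worse (loss $30).
$142: below both → same outcome either way.
$250: inside the interval → strictly worse (loss $59).
$394: above both → same outcome either way.
$380: above both → same outcome either way.
$303: inside the interval → strictly worse (loss $6).
Count: 3.

3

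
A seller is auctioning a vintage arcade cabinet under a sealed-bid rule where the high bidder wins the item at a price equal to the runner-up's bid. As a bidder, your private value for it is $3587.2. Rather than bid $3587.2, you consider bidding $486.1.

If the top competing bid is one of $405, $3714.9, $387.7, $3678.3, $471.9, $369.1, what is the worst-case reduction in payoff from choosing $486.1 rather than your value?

$405: same outcome either way → loss $0.
$3714.9: same outcome either way → loss $0.
$387.7: same outcome either way → loss $0.
$3678.3: same outcome either way → loss $0.
$471.9: same outcome either way → loss $0.
$369.1: same outcome either way → loss $0.
Maximum loss: $0.

$0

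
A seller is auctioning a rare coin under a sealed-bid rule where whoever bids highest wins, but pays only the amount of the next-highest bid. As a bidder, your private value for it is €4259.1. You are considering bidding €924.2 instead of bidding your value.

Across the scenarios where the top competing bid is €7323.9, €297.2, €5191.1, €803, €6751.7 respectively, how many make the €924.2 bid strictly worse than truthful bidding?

0

The deviation hurts exactly when the highest competing bid lies strictly between €924.2 and €4259.1 — underbidding then forfeits a profitable win.
€7323.9: above both → same outcome either way.
€297.2: below both → same outcome either way.
€5191.1: above both → same outcome either way.
€803: below both → same outcome either way.
€6751.7: above both → same outcome either way.
Count: 0.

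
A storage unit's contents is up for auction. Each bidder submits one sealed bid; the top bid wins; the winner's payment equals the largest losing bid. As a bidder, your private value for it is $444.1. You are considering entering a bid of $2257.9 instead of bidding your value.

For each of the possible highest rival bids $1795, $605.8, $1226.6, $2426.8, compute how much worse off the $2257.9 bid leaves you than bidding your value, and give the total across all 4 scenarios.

$2295.1

The deviation costs you only when the competing bid falls strictly between $444.1 and $2257.9; elsewhere both bids give the same outcome.
$1795: truthful payoff $0, deviation payoff −$1350.9 → loss $1350.9.
$605.8: truthful payoff $0, deviation payoff −$161.7 → loss $161.7.
$1226.6: truthful payoff $0, deviation payoff −$782.5 → loss $782.5.
$2426.8: outcomes coincide → loss $0.
Total loss = $1350.9 + $161.7 + $782.5 = $2295.1.
Because the price is fixed by the runner-up's bid, deviating from your value can only change a good outcome into a bad one — never the reverse.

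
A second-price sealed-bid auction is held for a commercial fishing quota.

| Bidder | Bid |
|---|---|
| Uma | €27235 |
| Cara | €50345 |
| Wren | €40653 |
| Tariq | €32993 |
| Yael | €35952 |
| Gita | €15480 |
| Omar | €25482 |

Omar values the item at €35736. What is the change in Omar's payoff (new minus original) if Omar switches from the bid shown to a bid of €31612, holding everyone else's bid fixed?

The highest bid among the other bidders is €50345; Omar's bid doesn't change that.
Original bid €25482: Omar is not highest (top rival bid is €50345); payoff €0.
Alternative bid €31612: Omar is not highest (top rival bid is €50345); payoff €0.
Change in payoff = €0 − (€0) = €0.

€0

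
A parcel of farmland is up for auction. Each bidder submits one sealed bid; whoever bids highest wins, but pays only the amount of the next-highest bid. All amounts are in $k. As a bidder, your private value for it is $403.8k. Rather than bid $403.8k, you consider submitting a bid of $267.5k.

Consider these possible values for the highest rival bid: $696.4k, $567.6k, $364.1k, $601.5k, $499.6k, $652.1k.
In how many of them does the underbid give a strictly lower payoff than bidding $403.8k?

1

The deviation hurts exactly when the highest competing bid lies strictly between $267.5k and $403.8k — underbidding then forfeits a profitable win.
$696.4k: above both → same outcome either way.
$567.6k: above both → same outcome either way.
$364.1k: inside the interval → strictly worse (loss $39.7k).
$601.5k: above both → same outcome either way.
$499.6k: above both → same outcome either way.
$652.1k: above both → same outcome either way.
Count: 1.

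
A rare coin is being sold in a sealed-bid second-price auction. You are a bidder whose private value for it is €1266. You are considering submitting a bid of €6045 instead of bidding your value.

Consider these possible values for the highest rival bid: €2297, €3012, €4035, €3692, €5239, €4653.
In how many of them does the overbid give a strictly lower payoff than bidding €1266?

6

The deviation hurts exactly when the highest competing bid lies strictly between €1266 and €6045 — overbidding then wins at a price above your value.
€2297: inside the interval → strictly worse (loss €1031).
€3012: inside the interval → strictly worse (loss €1746).
€4035: inside the interval → strictly worse (loss €2769).
€3692: inside the interval → strictly worse (loss €2426).
€5239: inside the interval → strictly worse (loss €3973).
€4653: inside the interval → strictly worse (loss €3387).
Count: 6.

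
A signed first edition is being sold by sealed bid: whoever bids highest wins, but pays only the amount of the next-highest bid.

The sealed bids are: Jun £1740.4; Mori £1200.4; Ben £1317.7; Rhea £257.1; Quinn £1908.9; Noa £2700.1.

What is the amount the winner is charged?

Highest bid: Noa at £2700.1, so Noa wins.
Second-highest bid: Quinn at £1908.9 — that is the price the winner pays.

£1908.9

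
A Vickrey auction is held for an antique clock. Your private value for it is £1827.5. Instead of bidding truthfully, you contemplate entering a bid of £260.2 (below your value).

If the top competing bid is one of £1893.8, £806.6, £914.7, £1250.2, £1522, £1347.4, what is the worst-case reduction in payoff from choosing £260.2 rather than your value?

£1893.8: same outcome either way → loss £0.
£806.6: truthful gives £1020.9, deviation gives £0 → loss £1020.9.
£914.7: truthful gives £912.8, deviation gives £0 → loss £912.8.
£1250.2: truthful gives £577.3, deviation gives £0 → loss £577.3.
£1522: truthful gives £305.5, deviation gives £0 → loss £305.5.
£1347.4: truthful gives £480.1, deviation gives £0 → loss £480.1.
Maximum loss: £1020.9.

£1020.9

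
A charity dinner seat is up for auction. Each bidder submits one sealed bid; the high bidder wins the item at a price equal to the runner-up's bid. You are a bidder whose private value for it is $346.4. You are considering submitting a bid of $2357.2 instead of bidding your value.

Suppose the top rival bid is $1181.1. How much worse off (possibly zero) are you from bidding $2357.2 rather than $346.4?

$834.7

Bidding your value $346.4: you lose (since $346.4 < $1181.1). Payoff $0.
Bidding $2357.2: you win and pay $1181.1. Payoff $346.4 − $1181.1 = −$834.7.
The competing bid $1181.1 lies between your value and your inflated bid, so overbidding wins an item priced above your value.
Loss from deviating = $0 − (−$834.7) = $834.7.
In a second-price auction your bid sets only whether you win, not what you pay, so bidding your true value is weakly dominant.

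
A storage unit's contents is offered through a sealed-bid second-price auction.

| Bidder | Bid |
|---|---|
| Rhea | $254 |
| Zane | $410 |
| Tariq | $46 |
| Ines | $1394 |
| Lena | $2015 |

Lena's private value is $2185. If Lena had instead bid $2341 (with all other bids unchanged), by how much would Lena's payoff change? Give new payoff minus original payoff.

The highest bid among the other bidders is $1394; Lena's bid doesn't change that.
Original bid $2015: Lena is highest, pays the top rival bid $1394; payoff $2185 − $1394 = $791.
Alternative bid $2341: Lena is highest, pays the top rival bid $1394; payoff $2185 − $1394 = $791.
Change in payoff = $791 − ($791) = $0.

$0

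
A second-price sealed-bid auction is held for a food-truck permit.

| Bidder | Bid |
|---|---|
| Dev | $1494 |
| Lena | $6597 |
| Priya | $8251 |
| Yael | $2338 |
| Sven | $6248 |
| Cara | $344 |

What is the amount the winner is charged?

Highest bid: Priya at $8251, so Priya wins.
Second-highest bid: Lena at $6597 — that is the price the winner pays.

$6597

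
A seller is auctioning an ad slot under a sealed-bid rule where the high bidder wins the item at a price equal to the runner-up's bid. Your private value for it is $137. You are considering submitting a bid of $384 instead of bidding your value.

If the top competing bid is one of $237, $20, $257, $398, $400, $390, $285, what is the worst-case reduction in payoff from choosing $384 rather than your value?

$237: truthful gives $0, deviation gives −$100 → loss $100.
$20: same outcome either way → loss $0.
$257: truthful gives $0, deviation gives −$120 → loss $120.
$398: same outcome either way → loss $0.
$400: same outcome either way → loss $0.
$390: same outcome either way → loss $0.
$285: truthful gives $0, deviation gives −$148 → loss $148.
Maximum loss: $148.

$148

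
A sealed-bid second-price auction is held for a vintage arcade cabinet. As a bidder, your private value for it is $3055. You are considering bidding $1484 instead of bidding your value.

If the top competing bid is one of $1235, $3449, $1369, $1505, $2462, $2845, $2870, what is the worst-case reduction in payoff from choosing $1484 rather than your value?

$1550

$1235: same outcome either way → loss $0.
$3449: same outcome either way → loss $0.
$1369: same outcome either way → loss $0.
$1505: truthful gives $1550, deviation gives $0 → loss $1550.
$2462: truthful gives $593, deviation gives $0 → loss $593.
$2845: truthful gives $210, deviation gives $0 → loss $210.
$2870: truthful gives $185, deviation gives $0 → loss $185.
Maximum loss: $1550.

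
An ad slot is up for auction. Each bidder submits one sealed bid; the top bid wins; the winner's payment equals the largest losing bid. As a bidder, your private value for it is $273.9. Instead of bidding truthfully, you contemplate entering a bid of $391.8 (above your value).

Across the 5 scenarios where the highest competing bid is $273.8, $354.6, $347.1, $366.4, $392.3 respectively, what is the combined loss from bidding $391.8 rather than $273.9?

$246.4

The deviation costs you only when the competing bid falls strictly between $273.9 and $391.8; elsewhere both bids give the same outcome.
$273.8: outcomes coincide → loss $0.
$354.6: truthful payoff $0, deviation payoff −$80.7 → loss $80.7.
$347.1: truthful payoff $0, deviation payoff −$73.2 → loss $73.2.
$366.4: truthful payoff $0, deviation payoff −$92.5 → loss $92.5.
$392.3: outcomes coincide → loss $0.
Total loss = $80.7 + $73.2 + $92.5 = $246.4.
Truthful bidding weakly dominates here: raising your bid can only win items priced above your value, and lowering it can only forfeit items priced below.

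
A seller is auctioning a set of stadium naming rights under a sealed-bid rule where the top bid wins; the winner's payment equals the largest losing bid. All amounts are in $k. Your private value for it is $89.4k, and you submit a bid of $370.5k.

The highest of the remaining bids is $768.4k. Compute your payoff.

$0k

Your bid $370.5k is below the highest competing bid $768.4k, so you lose.
A losing bidder pays nothing and receives nothing: payoff = $0k.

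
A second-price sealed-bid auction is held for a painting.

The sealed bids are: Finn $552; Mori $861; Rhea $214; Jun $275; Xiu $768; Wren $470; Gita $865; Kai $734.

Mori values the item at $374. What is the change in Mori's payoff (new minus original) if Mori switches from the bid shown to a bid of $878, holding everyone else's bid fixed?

−$491

The highest bid among the other bidders is $865; Mori's bid doesn't change that.
Original bid $861: Mori is not highest (top rival bid is $865); payoff $0.
Alternative bid $878: Mori is highest, pays the top rival bid $865; payoff $374 − $865 = −$491.
Change in payoff = −$491 − ($0) = −$491.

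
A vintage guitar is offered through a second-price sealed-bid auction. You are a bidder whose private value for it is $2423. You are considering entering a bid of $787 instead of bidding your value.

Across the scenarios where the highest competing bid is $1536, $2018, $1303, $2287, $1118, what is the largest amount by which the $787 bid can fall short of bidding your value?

$1305

$1536: truthful gives $887, deviation gives $0 → loss $887.
$2018: truthful gives $405, deviation gives $0 → loss $405.
$1303: truthful gives $1120, deviation gives $0 → loss $1120.
$2287: truthful gives $136, deviation gives $0 → loss $136.
$1118: truthful gives $1305, deviation gives $0 → loss $1305.
Maximum loss: $1305.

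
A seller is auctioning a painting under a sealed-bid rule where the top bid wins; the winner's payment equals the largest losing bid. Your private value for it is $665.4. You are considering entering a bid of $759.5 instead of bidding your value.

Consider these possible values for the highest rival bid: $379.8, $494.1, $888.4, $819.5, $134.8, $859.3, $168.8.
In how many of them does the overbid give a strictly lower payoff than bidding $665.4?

0

The deviation hurts exactly when the highest competing bid lies strictly between $665.4 and $759.5 — overbidding then wins at a price above your value.
$379.8: below both → same outcome either way.
$494.1: below both → same outcome either way.
$888.4: above both → same outcome either way.
$819.5: above both → same outcome either way.
$134.8: below both → same outcome either way.
$859.3: above both → same outcome either way.
$168.8: below both → same outcome either way.
Count: 0.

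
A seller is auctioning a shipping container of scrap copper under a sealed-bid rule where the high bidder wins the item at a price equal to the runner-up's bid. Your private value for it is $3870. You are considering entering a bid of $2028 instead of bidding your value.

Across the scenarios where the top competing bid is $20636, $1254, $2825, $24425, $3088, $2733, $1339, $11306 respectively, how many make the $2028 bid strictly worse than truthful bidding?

The deviation hurts exactly when the highest competing bid lies strictly between $2028 and $3870 — underbidding then forfeits a profitable win.
$20636: above both → same outcome either way.
$1254: below both → same outcome either way.
$2825: inside the interval → strictly worse (loss $1045).
$24425: above both → same outcome either way.
$3088: inside the interval → strictly worse (loss $782).
$2733: inside the interval → strictly worse (loss $1137).
$1339: below both → same outcome either way.
$11306: above both → same outcome either way.
Count: 3.

3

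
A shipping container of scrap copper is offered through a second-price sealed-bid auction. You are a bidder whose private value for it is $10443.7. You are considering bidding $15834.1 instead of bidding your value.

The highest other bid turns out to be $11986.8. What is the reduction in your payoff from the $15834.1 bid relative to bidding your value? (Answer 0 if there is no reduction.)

Bidding your value $10443.7: you lose (since $10443.7 < $11986.8). Payoff $0.
Bidding $15834.1: you win and pay $11986.8. Payoff $10443.7 − $11986.8 = −$1543.1.
The competing bid $11986.8 lies between your value and your inflated bid, so overbidding wins an item priced above your value.
Loss from deviating = $0 − (−$1543.1) = $1543.1.

$1543.1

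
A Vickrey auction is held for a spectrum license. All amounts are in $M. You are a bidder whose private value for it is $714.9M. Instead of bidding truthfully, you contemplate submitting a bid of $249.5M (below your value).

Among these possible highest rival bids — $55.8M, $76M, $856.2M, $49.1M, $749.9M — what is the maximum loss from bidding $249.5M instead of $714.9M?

$0M

$55.8M: same outcome either way → loss $0M.
$76M: same outcome either way → loss $0M.
$856.2M: same outcome either way → loss $0M.
$49.1M: same outcome either way → loss $0M.
$749.9M: same outcome either way → loss $0M.
Maximum loss: $0M.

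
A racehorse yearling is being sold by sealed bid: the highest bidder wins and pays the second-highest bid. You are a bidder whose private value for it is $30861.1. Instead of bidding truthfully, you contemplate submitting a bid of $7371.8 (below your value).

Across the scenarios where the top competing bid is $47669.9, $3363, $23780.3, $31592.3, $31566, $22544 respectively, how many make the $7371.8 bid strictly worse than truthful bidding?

The deviation hurts exactly when the highest competing bid lies strictly between $7371.8 and $30861.1 — underbidding then forfeits a profitable win.
$47669.9: above both → same outcome either way.
$3363: below both → same outcome either way.
$23780.3: inside the interval → strictly worse (loss $7080.8).
$31592.3: above both → same outcome either way.
$31566: above both → same outcome either way.
$22544: inside the interval → strictly worse (loss $8317.1).
Count: 2.

2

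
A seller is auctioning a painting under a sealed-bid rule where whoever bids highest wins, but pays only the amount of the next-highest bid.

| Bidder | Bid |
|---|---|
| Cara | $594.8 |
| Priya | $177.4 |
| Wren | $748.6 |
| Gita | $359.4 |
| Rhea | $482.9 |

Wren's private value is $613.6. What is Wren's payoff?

Highest bid: Wren at $748.6, so Wren wins.
Second-highest bid: Cara at $594.8 — that is the price the winner pays.
Wren's payoff = value − price = $613.6 − $594.8 = $18.8.

$18.8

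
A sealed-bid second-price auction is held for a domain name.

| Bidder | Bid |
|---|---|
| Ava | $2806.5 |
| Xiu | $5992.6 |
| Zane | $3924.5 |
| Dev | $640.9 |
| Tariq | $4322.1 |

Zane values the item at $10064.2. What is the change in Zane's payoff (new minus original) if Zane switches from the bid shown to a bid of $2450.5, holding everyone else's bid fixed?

The highest bid among the other bidders is $5992.6; Zane's bid doesn't change that.
Original bid $3924.5: Zane is not highest (top rival bid is $5992.6); payoff $0.
Alternative bid $2450.5: Zane is not highest (top rival bid is $5992.6); payoff $0.
Change in payoff = $0 − ($0) = $0.

$0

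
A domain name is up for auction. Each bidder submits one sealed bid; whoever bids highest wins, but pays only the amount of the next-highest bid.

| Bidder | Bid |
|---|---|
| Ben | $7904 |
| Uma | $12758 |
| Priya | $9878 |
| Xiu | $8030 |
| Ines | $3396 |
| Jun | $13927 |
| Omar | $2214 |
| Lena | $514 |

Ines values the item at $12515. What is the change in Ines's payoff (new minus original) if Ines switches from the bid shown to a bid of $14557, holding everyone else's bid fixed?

−$1412

The highest bid among the other bidders is $13927; Ines's bid doesn't change that.
Original bid $3396: Ines is not highest (top rival bid is $13927); payoff $0.
Alternative bid $14557: Ines is highest, pays the top rival bid $13927; payoff $12515 − $13927 = −$1412.
Change in payoff = −$1412 − ($0) = −$1412.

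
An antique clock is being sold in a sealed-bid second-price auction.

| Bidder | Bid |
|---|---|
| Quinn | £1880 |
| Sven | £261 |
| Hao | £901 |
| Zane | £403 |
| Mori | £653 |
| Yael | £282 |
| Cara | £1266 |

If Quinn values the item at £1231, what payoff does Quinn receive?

−£35

Highest bid: Quinn at £1880, so Quinn wins.
Second-highest bid: Cara at £1266 — that is the price the winner pays.
Quinn's payoff = value − price = £1231 − £1266 = −£35.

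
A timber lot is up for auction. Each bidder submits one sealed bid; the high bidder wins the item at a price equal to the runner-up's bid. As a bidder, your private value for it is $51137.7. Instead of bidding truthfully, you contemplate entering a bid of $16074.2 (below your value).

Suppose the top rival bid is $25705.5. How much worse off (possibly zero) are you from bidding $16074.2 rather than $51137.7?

$25432.2

Bidding your value $51137.7: you win (since $51137.7 > $25705.5) and pay $25705.5. Payoff $25432.2.
Bidding $16074.2: you lose. Payoff $0.
The competing bid $25705.5 lies between your shaded bid and your value, so underbidding forfeits an item you could have won at a profitable price.
Loss from deviating = $25432.2 − ($0) = $25432.2.
Because the price is fixed by the runner-up's bid, deviating from your value can only change a good outcome into a bad one — never the reverse.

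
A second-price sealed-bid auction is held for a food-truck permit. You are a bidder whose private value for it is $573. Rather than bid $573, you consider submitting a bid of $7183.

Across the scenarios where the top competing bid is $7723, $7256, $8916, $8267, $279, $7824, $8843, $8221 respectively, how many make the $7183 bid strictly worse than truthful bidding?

The deviation hurts exactly when the highest competing bid lies strictly between $573 and $7183 — overbidding then wins at a price above your value.
$7723: above both → same outcome either way.
$7256: above both → same outcome either way.
$8916: above both → same outcome either way.
$8267: above both → same outcome either way.
$279: below both → same outcome either way.
$7824: above both → same outcome either way.
$8843: above both → same outcome either way.
$8221: above both → same outcome either way.
Count: 0.

0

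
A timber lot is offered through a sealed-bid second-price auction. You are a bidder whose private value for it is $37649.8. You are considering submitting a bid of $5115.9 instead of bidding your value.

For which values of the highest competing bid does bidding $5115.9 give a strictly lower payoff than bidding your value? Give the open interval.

($5115.9, $37649.8)

If the competing bid is below $5115.9, both bids win at the same price — no difference.
If it is above $37649.8, both bids lose — no difference.
If it lies strictly between $5115.9 and $37649.8, bidding your value wins at a price below your value (positive payoff) while bidding $5115.9 loses (payoff 0).
So the deviation strictly hurts on the open interval ($5115.9, $37649.8).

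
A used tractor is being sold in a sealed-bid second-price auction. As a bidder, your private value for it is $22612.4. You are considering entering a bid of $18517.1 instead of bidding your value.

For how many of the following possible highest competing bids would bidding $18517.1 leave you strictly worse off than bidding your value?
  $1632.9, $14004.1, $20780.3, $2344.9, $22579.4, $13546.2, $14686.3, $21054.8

3

The deviation hurts exactly when the highest competing bid lies strictly between $18517.1 and $22612.4 — underbidding then forfeits a profitable win.
$1632.9: below both → same outcome either way.
$14004.1: below both → same outcome either way.
$20780.3: inside the interval → strictly worse (loss $1832.1).
$2344.9: below both → same outcome either way.
$22579.4: inside the interval → strictly worse (loss $33).
$13546.2: below both → same outcome either way.
$14686.3: below both → same outcome either way.
$21054.8: inside the interval → strictly worse (loss $1557.6).
Count: 3.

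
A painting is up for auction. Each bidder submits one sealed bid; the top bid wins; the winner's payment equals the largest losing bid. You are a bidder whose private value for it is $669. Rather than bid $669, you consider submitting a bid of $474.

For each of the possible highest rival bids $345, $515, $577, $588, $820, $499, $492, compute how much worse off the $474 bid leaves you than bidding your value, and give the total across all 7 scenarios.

The deviation costs you only when the competing bid falls strictly between $474 and $669; elsewhere both bids give the same outcome.
$345: outcomes coincide → loss $0.
$515: truthful payoff $154, deviation payoff $0 → loss $154.
$577: truthful payoff $92, deviation payoff $0 → loss $92.
$588: truthful payoff $81, deviation payoff $0 → loss $81.
$820: outcomes coincide → loss $0.
$499: truthful payoff $170, deviation payoff $0 → loss $170.
$492: truthful payoff $177, deviation payoff $0 → loss $177.
Total loss = $154 + $92 + $81 + $170 + $177 = $674.

$674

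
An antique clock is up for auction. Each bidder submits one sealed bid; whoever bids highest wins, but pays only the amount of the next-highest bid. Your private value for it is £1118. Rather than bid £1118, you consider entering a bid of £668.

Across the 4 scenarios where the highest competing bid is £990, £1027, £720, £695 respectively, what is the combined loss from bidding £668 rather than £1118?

£1040

The deviation costs you only when the competing bid falls strictly between £668 and £1118; elsewhere both bids give the same outcome.
£990: truthful payoff £128, deviation payoff £0 → loss £128.
£1027: truthful payoff £91, deviation payoff £0 → loss £91.
£720: truthful payoff £398, deviation payoff £0 → loss £398.
£695: truthful payoff £423, deviation payoff £0 → loss £423.
Total loss = £128 + £91 + £398 + £423 = £1040.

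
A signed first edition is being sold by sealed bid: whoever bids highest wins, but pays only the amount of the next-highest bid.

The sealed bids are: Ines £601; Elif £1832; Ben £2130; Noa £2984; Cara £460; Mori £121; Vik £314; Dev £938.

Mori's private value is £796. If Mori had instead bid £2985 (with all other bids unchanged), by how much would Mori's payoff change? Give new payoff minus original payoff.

−£2188

The highest bid among the other bidders is £2984; Mori's bid doesn't change that.
Original bid £121: Mori is not highest (top rival bid is £2984); payoff £0.
Alternative bid £2985: Mori is highest, pays the top rival bid £2984; payoff £796 − £2984 = −£2188.
Change in payoff = −£2188 − (£0) = −£2188.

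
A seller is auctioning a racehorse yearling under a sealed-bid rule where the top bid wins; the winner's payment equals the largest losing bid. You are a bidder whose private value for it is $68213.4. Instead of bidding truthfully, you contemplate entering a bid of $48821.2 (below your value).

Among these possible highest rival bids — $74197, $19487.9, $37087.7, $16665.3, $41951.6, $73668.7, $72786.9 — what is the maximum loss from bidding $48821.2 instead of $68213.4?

$74197: same outcome either way → loss $0.
$19487.9: same outcome either way → loss $0.
$37087.7: same outcome either way → loss $0.
$16665.3: same outcome either way → loss $0.
$41951.6: same outcome either way → loss $0.
$73668.7: same outcome either way → loss $0.
$72786.9: same outcome either way → loss $0.
Maximum loss: $0.

$0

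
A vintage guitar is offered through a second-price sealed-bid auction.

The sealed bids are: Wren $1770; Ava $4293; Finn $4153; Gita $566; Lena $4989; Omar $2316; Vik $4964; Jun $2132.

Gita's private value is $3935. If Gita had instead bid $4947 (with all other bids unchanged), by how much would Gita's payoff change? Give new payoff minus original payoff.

The highest bid among the other bidders is $4989; Gita's bid doesn't change that.
Original bid $566: Gita is not highest (top rival bid is $4989); payoff $0.
Alternative bid $4947: Gita is not highest (top rival bid is $4989); payoff $0.
Change in payoff = $0 − ($0) = $0.

$0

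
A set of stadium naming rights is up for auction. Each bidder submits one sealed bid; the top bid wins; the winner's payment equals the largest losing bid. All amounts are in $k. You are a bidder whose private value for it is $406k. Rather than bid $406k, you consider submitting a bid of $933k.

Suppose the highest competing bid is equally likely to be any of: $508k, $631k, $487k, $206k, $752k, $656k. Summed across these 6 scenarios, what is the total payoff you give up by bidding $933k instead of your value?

$1004k

The deviation costs you only when the competing bid falls strictly between $406k and $933k; elsewhere both bids give the same outcome.
$508k: truthful payoff $0k, deviation payoff −$102k → loss $102k.
$631k: truthful payoff $0k, deviation payoff −$225k → loss $225k.
$487k: truthful payoff $0k, deviation payoff −$81k → loss $81k.
$206k: outcomes coincide → loss $0k.
$752k: truthful payoff $0k, deviation payoff −$346k → loss $346k.
$656k: truthful payoff $0k, deviation payoff −$250k → loss $250k.
Total loss = $102k + $225k + $81k + $346k + $250k = $1004k.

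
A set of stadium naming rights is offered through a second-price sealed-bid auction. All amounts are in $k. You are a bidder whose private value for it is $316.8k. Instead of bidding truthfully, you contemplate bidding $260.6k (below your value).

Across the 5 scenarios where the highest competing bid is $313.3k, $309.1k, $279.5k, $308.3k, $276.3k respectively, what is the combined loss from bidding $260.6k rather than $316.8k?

$97.5k

The deviation costs you only when the competing bid falls strictly between $260.6k and $316.8k; elsewhere both bids give the same outcome.
$313.3k: truthful payoff $3.5k, deviation payoff $0k → loss $3.5k.
$309.1k: truthful payoff $7.7k, deviation payoff $0k → loss $7.7k.
$279.5k: truthful payoff $37.3k, deviation payoff $0k → loss $37.3k.
$308.3k: truthful payoff $8.5k, deviation payoff $0k → loss $8.5k.
$276.3k: truthful payoff $40.5k, deviation payoff $0k → loss $40.5k.
Total loss = $3.5k + $7.7k + $37.3k + $8.5k + $40.5k = $97.5k.
Because the price is fixed by the runner-up's bid, deviating from your value can only change a good outcome into a bad one — never the reverse.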